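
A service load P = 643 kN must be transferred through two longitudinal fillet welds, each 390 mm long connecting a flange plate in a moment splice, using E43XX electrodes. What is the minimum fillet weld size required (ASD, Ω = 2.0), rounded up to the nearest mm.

w = 10 mm

E43XX → F_EXX = 430 MPa.
Total weld length L = 780 mm.
Required throat t_e = P × Ω / (0.6 F_EXX × L) = 643 × 2.0 / (0.6 × 430 × 780 × 10⁻³) = 6.39 mm.
Required leg w = t_e / 0.707 = 9.039 mm → use 10 mm.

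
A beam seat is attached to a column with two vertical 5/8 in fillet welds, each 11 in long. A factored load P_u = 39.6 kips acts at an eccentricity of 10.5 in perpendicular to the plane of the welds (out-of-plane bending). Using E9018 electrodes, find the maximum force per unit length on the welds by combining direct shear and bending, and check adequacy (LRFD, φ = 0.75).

f_max ≈ 10.5 kip/in; adequate

E90XX → F_EXX = 90 ksi.
L_w = 2 × 11 = 22 in; section modulus (unit throat) S = 2 × L²/6 = 40.33 in².
Direct shear f_v = P/L_w = 39.6/22 = 1.8 kip/in.
Moment M = P × e = 39.6 × 10.5 = 415.8 kip·in; bending f_b = M/S = 10.31 kip/in.
f_max = √(f_v² + f_b²) = √(1.8² + 10.31²) = 10.47 kip/in.
φr_n = 0.75 × 0.6 × 90 × (0.707 × 0.625) = 17.9 kip/in → adequate.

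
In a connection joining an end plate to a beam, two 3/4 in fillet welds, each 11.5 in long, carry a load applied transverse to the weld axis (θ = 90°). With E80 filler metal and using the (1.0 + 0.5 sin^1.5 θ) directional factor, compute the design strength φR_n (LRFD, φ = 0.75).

E80XX → F_EXX = 80 ksi.
t_e = 0.707 × 0.75 = 0.5302 in; A_we = 0.5302 × 23 = 12.2 in².
Directional factor: 1.0 + 0.5 sin^1.5(90°) = 1.5.
F_nw = 0.6 × 80 × 1.5 = 72 ksi.
φR_n = 0.75 × 72 × 12.2 = 658.6 kips.

φR_n ≈ 659 kips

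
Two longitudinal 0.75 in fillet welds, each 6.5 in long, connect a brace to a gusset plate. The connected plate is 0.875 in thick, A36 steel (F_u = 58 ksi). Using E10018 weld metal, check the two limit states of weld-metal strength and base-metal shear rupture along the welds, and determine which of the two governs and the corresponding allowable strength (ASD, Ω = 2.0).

R_n/Ω ≈ 198 kips (base-metal shear rupture governs)

E100XX → F_EXX = 100 ksi.
t_e = 0.707 × 0.75 = 0.5302 in; L = 13 in.
Weld metal: R_n/Ω = (1/2.0) × 0.6 × 100 × 0.5302 × 13 = 206.8 kips.
Base metal (shear rupture): R_n/Ω = (1/2.0) × 0.6 × 58 × 0.875 × 13 = 197.9 kips.
Governing: base-metal shear rupture.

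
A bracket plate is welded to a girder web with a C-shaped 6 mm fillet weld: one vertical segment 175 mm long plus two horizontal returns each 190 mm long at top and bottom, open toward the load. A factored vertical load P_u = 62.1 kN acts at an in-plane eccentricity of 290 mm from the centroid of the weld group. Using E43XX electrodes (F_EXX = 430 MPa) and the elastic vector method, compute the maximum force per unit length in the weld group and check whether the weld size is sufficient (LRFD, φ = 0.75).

Total weld length L_w = 555 mm. Treat welds as unit-width lines.
Centroid: x̄ = 2×190×95 / 555 = 65.05 mm from the vertical weld.
Polar moment about centroid: J = I_x + I_y = [175³/12 + 2×190×87.5²] + [175×65.05² + 2(190³/12 + 190×29.95²)] = 5581000 mm³.
Direct shear f_v = P/L_w = 62.1×10³ / 555 = 111.9 N/mm (vertical).
Torsion M = P·e = 62.1×10³ × 290 = 18009000 N·mm.
Critical point at (x, y) = (125, 87.5) from centroid. f_tx = M·y/J = 282.4 N/mm; f_ty = M·x/J = 403.2 N/mm.
Resultant f_max = √[f_tx² + (f_v + f_ty)²] = √[282.4² + (111.9 + 403.2)²] = 587.5 N/mm.
Capacity per unit length: φr_n = 0.75 × 0.6 × 430 × (0.707 × 6) = 820.8 N/mm.
587.5 ≤ 820.8 → adequate.

f_max ≈ 587 N/mm; adequate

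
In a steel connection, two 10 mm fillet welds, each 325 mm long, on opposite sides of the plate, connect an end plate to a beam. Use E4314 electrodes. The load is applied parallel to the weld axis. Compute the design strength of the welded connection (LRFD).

E43XX → F_EXX = 430 MPa.
Effective throat t_e = 0.707 × 10 = 7.07 mm.
Total length L = 650 mm; A_we = 7.07 × 650 = 4596 mm².
F_nw = 0.6 F_EXX = 0.6 × 430 = 258 MPa.
φR_n = 0.75 × 258 × 4596 × 10⁻³ = 889.2 kN.

φR_n ≈ 889 kN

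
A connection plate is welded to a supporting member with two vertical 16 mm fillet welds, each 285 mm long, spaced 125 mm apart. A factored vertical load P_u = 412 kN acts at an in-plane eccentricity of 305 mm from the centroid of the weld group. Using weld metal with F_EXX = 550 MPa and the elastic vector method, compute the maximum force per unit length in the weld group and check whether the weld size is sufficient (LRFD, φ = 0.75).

Total weld length L_w = 570 mm. Treat welds as unit-width lines.
Polar moment about centroid: J = 2[d³/12 + d(b/2)²] = 2[285³/12 + 285×62.5²] = 6085000 mm³.
Direct shear f_v = P/L_w = 412×10³ / 570 = 722.8 N/mm (vertical).
Torsion M = P·e = 412×10³ × 305 = 125660000 N·mm.
Critical point at (x, y) = (62.5, 142.5) from centroid. f_tx = M·y/J = 2943 N/mm; f_ty = M·x/J = 1291 N/mm.
Resultant f_max = √[f_tx² + (f_v + f_ty)²] = √[2943² + (722.8 + 1291)²] = 3566 N/mm.
Capacity per unit length: φr_n = 0.75 × 0.6 × 550 × (0.707 × 16) = 2800 N/mm.
3566 > 2800 → NOT adequate.

f_max ≈ 3570 N/mm; NOT adequate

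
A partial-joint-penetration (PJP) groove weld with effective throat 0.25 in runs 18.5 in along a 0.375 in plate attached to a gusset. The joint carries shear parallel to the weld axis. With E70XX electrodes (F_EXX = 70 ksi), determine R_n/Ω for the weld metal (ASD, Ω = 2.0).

Effective throat (given) t_e = 0.25 in.
A_we = 0.25 × 18.5 = 4.625 in².
F_nw = 0.6 F_EXX = 42 ksi.
R_n/Ω = (42 × 4.625) / 2.0 = 97.12 kips.

R_n/Ω ≈ 97.1 kips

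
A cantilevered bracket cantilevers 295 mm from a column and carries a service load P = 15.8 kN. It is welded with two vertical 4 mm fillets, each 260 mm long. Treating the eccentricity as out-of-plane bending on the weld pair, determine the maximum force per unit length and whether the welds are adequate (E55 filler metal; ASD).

f_max ≈ 209 N/mm; adequate

E55XX → F_EXX = 550 MPa.
L_w = 2 × 260 = 520 mm; section modulus (unit throat) S = 2 × L²/6 = 22530 mm².
Direct shear f_v = P/L_w = 15.8×10³/520 = 30.38 N/mm.
Moment M = P × e = 15.8×10³ × 295 = 4661000 N·mm; bending f_b = M/S = 206.8 N/mm.
f_max = √(f_v² + f_b²) = √(30.38² + 206.8²) = 209.1 N/mm.
r_n/Ω = (1/2.0) × 0.6 × 550 × (0.707 × 4) = 466.6 N/mm → adequate.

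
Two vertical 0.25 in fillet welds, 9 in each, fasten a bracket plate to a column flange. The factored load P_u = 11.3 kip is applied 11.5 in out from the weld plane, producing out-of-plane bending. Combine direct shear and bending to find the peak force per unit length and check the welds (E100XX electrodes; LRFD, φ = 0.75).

E100XX → F_EXX = 100 ksi.
L_w = 2 × 9 = 18 in; section modulus (unit throat) S = 2 × L²/6 = 27 in².
Direct shear f_v = P/L_w = 11.3/18 = 0.6278 kip/in.
Moment M = P × e = 11.3 × 11.5 = 129.95 kip·in; bending f_b = M/S = 4.813 kip/in.
f_max = √(f_v² + f_b²) = √(0.6278² + 4.813²) = 4.854 kip/in.
φr_n = 0.75 × 0.6 × 100 × (0.707 × 0.25) = 7.954 kip/in → adequate.

f_max ≈ 4.85 kip/in; adequate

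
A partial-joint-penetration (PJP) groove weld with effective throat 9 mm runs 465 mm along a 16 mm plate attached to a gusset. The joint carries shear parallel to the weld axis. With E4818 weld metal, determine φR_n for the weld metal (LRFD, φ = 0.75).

φR_n ≈ 904 kN

E48XX → F_EXX = 480 MPa.
Effective throat (given) t_e = 9 mm.
A_we = 9 × 465 = 4185 mm².
F_nw = 0.6 F_EXX = 288 MPa.
φR_n = 0.75 × 288 × 4185 × 10⁻³ = 904 kN.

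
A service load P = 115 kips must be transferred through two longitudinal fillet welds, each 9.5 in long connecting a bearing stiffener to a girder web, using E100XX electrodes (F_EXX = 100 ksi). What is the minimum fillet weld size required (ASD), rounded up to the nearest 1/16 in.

Total weld length L = 19 in.
Required throat t_e = P × Ω / (0.6 F_EXX × L) = 115 × 2.0 / (0.6 × 100 × 19) = 0.2018 in.
Required leg w = t_e / 0.707 = 0.2854 in → use 5/16 in.

w = 5/16 in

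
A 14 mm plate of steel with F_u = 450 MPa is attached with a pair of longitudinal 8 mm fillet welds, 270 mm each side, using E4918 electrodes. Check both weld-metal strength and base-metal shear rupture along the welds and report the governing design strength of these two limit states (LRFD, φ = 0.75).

φR_n ≈ 673 kN (weld metal governs)

E49XX → F_EXX = 490 MPa.
t_e = 0.707 × 8 = 5.656 mm; L = 540 mm.
Weld metal: φR_n = 0.75 × 0.6 × 490 × 5.656 × 540 × 10⁻³ = 673.5 kN.
Base metal (shear rupture): φR_n = 0.75 × 0.6 × 450 × 14 × 540 × 10⁻³ = 1531 kN.
Governing: weld metal.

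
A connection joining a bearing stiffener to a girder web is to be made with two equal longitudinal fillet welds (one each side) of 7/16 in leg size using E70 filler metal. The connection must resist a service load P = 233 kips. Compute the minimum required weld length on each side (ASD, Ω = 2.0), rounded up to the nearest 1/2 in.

L = 18 in on each side

E70XX → F_EXX = 70 ksi.
Throat t_e = 0.707 × 0.4375 = 0.3093 in.
r_n/Ω = (0.6 × 70 × 0.3093) / 2.0 = 6.496 kip/in.
L_req = P / (r_n/Ω) = 233 / 6.496 = 35.87 in total.
Per side: 35.87 / 2 = 17.94 in.
Round up → use L = 18 in on each side.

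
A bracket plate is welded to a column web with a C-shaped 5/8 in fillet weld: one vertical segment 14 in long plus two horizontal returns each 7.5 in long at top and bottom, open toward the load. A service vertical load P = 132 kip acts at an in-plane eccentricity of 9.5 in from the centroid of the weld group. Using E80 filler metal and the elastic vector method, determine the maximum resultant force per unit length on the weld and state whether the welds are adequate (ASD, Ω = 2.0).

f_max ≈ 13.2 kip/in; NOT adequate

E80XX → F_EXX = 80 ksi.
Total weld length L_w = 29 in. Treat welds as unit-width lines.
Centroid: x̄ = 2×7.5×3.75 / 29 = 1.94 in from the vertical weld.
Polar moment about centroid: J = I_x + I_y = [14³/12 + 2×7.5×7²] + [14×1.94² + 2(7.5³/12 + 7.5×1.81²)] = 1136 in³.
Direct shear f_v = P/L_w = 132 / 29 = 4.552 kip/in (vertical).
Torsion M = P·e = 132 × 9.5 = 1254 kip·in.
Critical point at (x, y) = (5.56, 7) from centroid. f_tx = M·y/J = 7.728 kip/in; f_ty = M·x/J = 6.139 kip/in.
Resultant f_max = √[f_tx² + (f_v + f_ty)²] = √[7.728² + (4.552 + 6.139)²] = 13.19 kip/in.
Capacity per unit length: r_n/Ω = (1/2.0) × 0.6 × 80 × (0.707 × 0.625) = 10.6 kip/in.
13.19 > 10.6 → NOT adequate.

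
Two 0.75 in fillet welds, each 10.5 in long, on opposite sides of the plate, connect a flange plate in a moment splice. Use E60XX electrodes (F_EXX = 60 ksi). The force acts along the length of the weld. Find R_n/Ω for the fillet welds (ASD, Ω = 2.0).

Effective throat t_e = 0.707 × 0.75 = 0.5302 in.
Total length L = 21 in; A_we = 0.5302 × 21 = 11.14 in².
F_nw = 0.6 F_EXX = 0.6 × 60 = 36 ksi.
R_n = 36 × 11.14 = 400.9 kip; R_n/Ω = 400.9/2.0 = 200.4 kip.

R_n/Ω ≈ 200 kip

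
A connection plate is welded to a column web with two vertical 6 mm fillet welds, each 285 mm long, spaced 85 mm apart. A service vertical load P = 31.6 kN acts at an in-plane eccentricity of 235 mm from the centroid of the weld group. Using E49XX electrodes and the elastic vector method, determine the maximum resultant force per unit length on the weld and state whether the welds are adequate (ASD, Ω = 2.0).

f_max ≈ 248 N/mm; adequate

E49XX → F_EXX = 490 MPa.
Total weld length L_w = 570 mm. Treat welds as unit-width lines.
Polar moment about centroid: J = 2[d³/12 + d(b/2)²] = 2[285³/12 + 285×42.5²] = 4888000 mm³.
Direct shear f_v = P/L_w = 31.6×10³ / 570 = 55.44 N/mm (vertical).
Torsion M = P·e = 31.6×10³ × 235 = 7426000 N·mm.
Critical point at (x, y) = (42.5, 142.5) from centroid. f_tx = M·y/J = 216.5 N/mm; f_ty = M·x/J = 64.57 N/mm.
Resultant f_max = √[f_tx² + (f_v + f_ty)²] = √[216.5² + (55.44 + 64.57)²] = 247.5 N/mm.
Capacity per unit length: r_n/Ω = (1/2.0) × 0.6 × 490 × (0.707 × 6) = 623.6 N/mm.
247.5 ≤ 623.6 → adequate.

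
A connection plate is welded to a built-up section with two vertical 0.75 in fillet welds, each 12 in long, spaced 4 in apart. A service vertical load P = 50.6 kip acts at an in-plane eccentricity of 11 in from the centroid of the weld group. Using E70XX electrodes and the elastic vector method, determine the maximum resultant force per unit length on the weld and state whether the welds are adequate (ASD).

E70XX → F_EXX = 70 ksi.
Total weld length L_w = 24 in. Treat welds as unit-width lines.
Polar moment about centroid: J = 2[d³/12 + d(b/2)²] = 2[12³/12 + 12×2²] = 384 in³.
Direct shear f_v = P/L_w = 50.6 / 24 = 2.108 kip/in (vertical).
Torsion M = P·e = 50.6 × 11 = 556.6 kip·in.
Critical point at (x, y) = (2, 6) from centroid. f_tx = M·y/J = 8.697 kip/in; f_ty = M·x/J = 2.899 kip/in.
Resultant f_max = √[f_tx² + (f_v + f_ty)²] = √[8.697² + (2.108 + 2.899)²] = 10.04 kip/in.
Capacity per unit length: r_n/Ω = (1/2.0) × 0.6 × 70 × (0.707 × 0.75) = 11.14 kip/in.
10.04 ≤ 11.14 → adequate.

f_max ≈ 10 kip/in; adequate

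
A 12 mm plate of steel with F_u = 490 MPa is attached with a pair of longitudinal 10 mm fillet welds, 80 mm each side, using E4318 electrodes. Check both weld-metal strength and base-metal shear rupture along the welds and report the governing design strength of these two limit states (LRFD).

φR_n ≈ 219 kN (weld metal governs)

E43XX → F_EXX = 430 MPa.
t_e = 0.707 × 10 = 7.07 mm; L = 160 mm.
Weld metal: φR_n = 0.75 × 0.6 × 430 × 7.07 × 160 × 10⁻³ = 218.9 kN.
Base metal (shear rupture): φR_n = 0.75 × 0.6 × 490 × 12 × 160 × 10⁻³ = 423.4 kN.
Governing: weld metal.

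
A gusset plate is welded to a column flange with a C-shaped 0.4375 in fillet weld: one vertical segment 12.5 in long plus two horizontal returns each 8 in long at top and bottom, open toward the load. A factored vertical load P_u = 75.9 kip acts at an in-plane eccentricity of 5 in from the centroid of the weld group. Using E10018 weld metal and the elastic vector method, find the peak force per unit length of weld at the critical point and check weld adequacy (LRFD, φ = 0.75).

f_max ≈ 5.44 kip/in; adequate

E100XX → F_EXX = 100 ksi.
Total weld length L_w = 28.5 in. Treat welds as unit-width lines.
Centroid: x̄ = 2×8×4 / 28.5 = 2.246 in from the vertical weld.
Polar moment about centroid: J = I_x + I_y = [12.5³/12 + 2×8×6.25²] + [12.5×2.246² + 2(8³/12 + 8×1.754²)] = 985.4 in³.
Direct shear f_v = P/L_w = 75.9 / 28.5 = 2.663 kip/in (vertical).
Torsion M = P·e = 75.9 × 5 = 379.5 kip·in.
Critical point at (x, y) = (5.754, 6.25) from centroid. f_tx = M·y/J = 2.407 kip/in; f_ty = M·x/J = 2.216 kip/in.
Resultant f_max = √[f_tx² + (f_v + f_ty)²] = √[2.407² + (2.663 + 2.216)²] = 5.441 kip/in.
Capacity per unit length: φr_n = 0.75 × 0.6 × 100 × (0.707 × 0.4375) = 13.92 kip/in.
5.441 ≤ 13.92 → adequate.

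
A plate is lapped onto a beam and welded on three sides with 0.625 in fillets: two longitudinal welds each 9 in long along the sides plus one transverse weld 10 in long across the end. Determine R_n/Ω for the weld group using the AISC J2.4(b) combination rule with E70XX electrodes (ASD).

E70XX → F_EXX = 70 ksi.
t_e = 0.707 × 0.625 = 0.4419 in.
R_nwl = 0.6 × 70 × 0.4419 × 18 = 334.1 kip (longitudinal, 2 welds).
R_nwt = 0.6 × 70 × 0.4419 × 10 = 185.6 kip (transverse, base value).
(i) R_nwl + R_nwt = 519.6 kip; (ii) 0.85 R_nwl + 1.5 R_nwt = 562.3 kip.
R_n = max = 562.3 kip [governs: (ii)]; R_n/Ω = 281.2 kip.

R_n/Ω ≈ 281 kip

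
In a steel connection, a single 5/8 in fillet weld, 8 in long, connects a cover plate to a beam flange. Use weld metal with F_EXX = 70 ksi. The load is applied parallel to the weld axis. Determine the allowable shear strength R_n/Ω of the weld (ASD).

R_n/Ω ≈ 74.2 kips

Effective throat t_e = 0.707 × 0.625 = 0.4419 in.
Total length L = 8 in; A_we = 0.4419 × 8 = 3.535 in².
F_nw = 0.6 F_EXX = 0.6 × 70 = 42 ksi.
R_n = 42 × 3.535 = 148.5 kips; R_n/Ω = 148.5/2.0 = 74.23 kips.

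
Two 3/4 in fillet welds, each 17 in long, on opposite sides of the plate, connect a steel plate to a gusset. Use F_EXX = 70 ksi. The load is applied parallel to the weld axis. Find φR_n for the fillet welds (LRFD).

φR_n ≈ 568 kip

Effective throat t_e = 0.707 × 0.75 = 0.5302 in.
Total length L = 34 in; A_we = 0.5302 × 34 = 18.03 in².
F_nw = 0.6 F_EXX = 0.6 × 70 = 42 ksi.
φR_n = 0.75 × 42 × 18.03 = 567.9 kip.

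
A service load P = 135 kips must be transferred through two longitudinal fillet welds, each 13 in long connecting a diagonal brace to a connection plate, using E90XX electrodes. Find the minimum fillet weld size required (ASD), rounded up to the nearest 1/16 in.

w = 5/16 in

E90XX → F_EXX = 90 ksi.
Total weld length L = 26 in.
Required throat t_e = P × Ω / (0.6 F_EXX × L) = 135 × 2.0 / (0.6 × 90 × 26) = 0.1923 in.
Required leg w = t_e / 0.707 = 0.272 in → use 5/16 in.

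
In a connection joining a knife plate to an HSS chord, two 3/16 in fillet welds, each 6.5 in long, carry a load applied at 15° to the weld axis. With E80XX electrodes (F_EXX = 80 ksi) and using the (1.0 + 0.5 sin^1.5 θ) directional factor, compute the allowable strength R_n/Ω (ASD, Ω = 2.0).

t_e = 0.707 × 0.1875 = 0.1326 in; A_we = 0.1326 × 13 = 1.723 in².
Directional factor: 1.0 + 0.5 sin^1.5(15°) = 1.066.
F_nw = 0.6 × 80 × 1.066 = 51.16 ksi.
R_n/Ω = (51.16 × 1.723) / 2.0 = 44.08 kip.

R_n/Ω ≈ 44.1 kip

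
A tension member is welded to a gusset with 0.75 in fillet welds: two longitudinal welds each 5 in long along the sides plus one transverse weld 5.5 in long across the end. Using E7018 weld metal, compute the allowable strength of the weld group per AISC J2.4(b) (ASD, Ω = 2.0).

E70XX → F_EXX = 70 ksi.
t_e = 0.707 × 0.75 = 0.5302 in.
R_nwl = 0.6 × 70 × 0.5302 × 10 = 222.7 kip (longitudinal, 2 welds).
R_nwt = 0.6 × 70 × 0.5302 × 5.5 = 122.5 kip (transverse, base value).
(i) R_nwl + R_nwt = 345.2 kip; (ii) 0.85 R_nwl + 1.5 R_nwt = 373 kip.
R_n = max = 373 kip [governs: (ii)]; R_n/Ω = 186.5 kip.

R_n/Ω ≈ 187 kip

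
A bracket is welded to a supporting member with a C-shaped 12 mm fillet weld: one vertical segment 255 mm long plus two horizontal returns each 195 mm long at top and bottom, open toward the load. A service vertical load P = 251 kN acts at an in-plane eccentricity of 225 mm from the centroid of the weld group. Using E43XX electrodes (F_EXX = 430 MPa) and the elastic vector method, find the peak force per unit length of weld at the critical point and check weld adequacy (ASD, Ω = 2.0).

Total weld length L_w = 645 mm. Treat welds as unit-width lines.
Centroid: x̄ = 2×195×97.5 / 645 = 58.95 mm from the vertical weld.
Polar moment about centroid: J = I_x + I_y = [255³/12 + 2×195×127.5²] + [255×58.95² + 2(195³/12 + 195×38.55²)] = 10420000 mm³.
Direct shear f_v = P/L_w = 251×10³ / 645 = 389.1 N/mm (vertical).
Torsion M = P·e = 251×10³ × 225 = 56475000 N·mm.
Critical point at (x, y) = (136, 127.5) from centroid. f_tx = M·y/J = 690.8 N/mm; f_ty = M·x/J = 737.1 N/mm.
Resultant f_max = √[f_tx² + (f_v + f_ty)²] = √[690.8² + (389.1 + 737.1)²] = 1321 N/mm.
Capacity per unit length: r_n/Ω = (1/2.0) × 0.6 × 430 × (0.707 × 12) = 1094 N/mm.
1321 > 1094 → NOT adequate.

f_max ≈ 1320 N/mm; NOT adequate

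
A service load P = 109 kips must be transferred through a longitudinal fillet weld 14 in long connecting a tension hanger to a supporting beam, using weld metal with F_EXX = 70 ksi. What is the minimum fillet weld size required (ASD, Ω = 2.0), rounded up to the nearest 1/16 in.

Total weld length L = 14 in.
Required throat t_e = P × Ω / (0.6 F_EXX × L) = 109 × 2.0 / (0.6 × 70 × 14) = 0.3707 in.
Required leg w = t_e / 0.707 = 0.5244 in → use 9/16 in.

w = 9/16 in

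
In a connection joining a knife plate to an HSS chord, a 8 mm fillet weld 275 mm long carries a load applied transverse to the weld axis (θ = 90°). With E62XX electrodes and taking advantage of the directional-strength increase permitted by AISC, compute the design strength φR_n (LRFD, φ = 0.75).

φR_n ≈ 651 kN

E62XX → F_EXX = 620 MPa.
t_e = 0.707 × 8 = 5.656 mm; A_we = 5.656 × 275 = 1555 mm².
Directional factor: 1.0 + 0.5 sin^1.5(90°) = 1.5.
F_nw = 0.6 × 620 × 1.5 = 558 MPa.
φR_n = 0.75 × 558 × 1555 × 10⁻³ = 650.9 kN.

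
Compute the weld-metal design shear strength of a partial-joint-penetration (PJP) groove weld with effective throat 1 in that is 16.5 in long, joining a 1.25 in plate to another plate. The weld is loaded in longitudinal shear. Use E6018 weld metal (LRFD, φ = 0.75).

E60XX → F_EXX = 60 ksi.
Effective throat (given) t_e = 1 in.
A_we = 1 × 16.5 = 16.5 in².
F_nw = 0.6 F_EXX = 36 ksi.
φR_n = 0.75 × 36 × 16.5 = 445.5 kips.

φR_n ≈ 446 kips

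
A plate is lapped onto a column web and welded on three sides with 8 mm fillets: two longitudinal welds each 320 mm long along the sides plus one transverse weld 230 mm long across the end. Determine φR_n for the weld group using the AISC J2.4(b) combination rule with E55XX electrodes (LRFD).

φR_n ≈ 1240 kN

E55XX → F_EXX = 550 MPa.
t_e = 0.707 × 8 = 5.656 mm.
R_nwl = 0.6 × 550 × 5.656 × 640 × 10⁻³ = 1195 kN (longitudinal, 2 welds).
R_nwt = 0.6 × 550 × 5.656 × 230 × 10⁻³ = 429.3 kN (transverse, base value).
(i) R_nwl + R_nwt = 1624 kN; (ii) 0.85 R_nwl + 1.5 R_nwt = 1659 kN.
R_n = max = 1659 kN [governs: (ii)]; φR_n = 1244 kN.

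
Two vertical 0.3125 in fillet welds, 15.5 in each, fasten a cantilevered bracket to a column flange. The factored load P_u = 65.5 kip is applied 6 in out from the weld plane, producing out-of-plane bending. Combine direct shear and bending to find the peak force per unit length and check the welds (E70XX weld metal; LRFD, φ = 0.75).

f_max ≈ 5.34 kip/in; adequate

E70XX → F_EXX = 70 ksi.
L_w = 2 × 15.5 = 31 in; section modulus (unit throat) S = 2 × L²/6 = 80.08 in².
Direct shear f_v = P/L_w = 65.5/31 = 2.113 kip/in.
Moment M = P × e = 65.5 × 6 = 393 kip·in; bending f_b = M/S = 4.907 kip/in.
f_max = √(f_v² + f_b²) = √(2.113² + 4.907²) = 5.343 kip/in.
φr_n = 0.75 × 0.6 × 70 × (0.707 × 0.3125) = 6.96 kip/in → adequate.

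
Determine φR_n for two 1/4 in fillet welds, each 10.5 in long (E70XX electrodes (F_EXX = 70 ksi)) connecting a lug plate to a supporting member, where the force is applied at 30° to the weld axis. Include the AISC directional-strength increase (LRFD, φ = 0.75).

φR_n ≈ 138 kip

t_e = 0.707 × 0.25 = 0.1767 in; A_we = 0.1767 × 21 = 3.712 in².
Directional factor: 1.0 + 0.5 sin^1.5(30°) = 1.177.
F_nw = 0.6 × 70 × 1.177 = 49.42 ksi.
φR_n = 0.75 × 49.42 × 3.712 = 137.6 kip.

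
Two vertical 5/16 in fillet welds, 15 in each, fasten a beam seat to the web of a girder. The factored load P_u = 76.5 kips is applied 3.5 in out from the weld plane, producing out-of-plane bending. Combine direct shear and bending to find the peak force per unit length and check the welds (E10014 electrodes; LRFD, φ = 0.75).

E100XX → F_EXX = 100 ksi.
L_w = 2 × 15 = 30 in; section modulus (unit throat) S = 2 × L²/6 = 75 in².
Direct shear f_v = P/L_w = 76.5/30 = 2.55 kip/in.
Moment M = P × e = 76.5 × 3.5 = 267.75 kip·in; bending f_b = M/S = 3.57 kip/in.
f_max = √(f_v² + f_b²) = √(2.55² + 3.57²) = 4.387 kip/in.
φr_n = 0.75 × 0.6 × 100 × (0.707 × 0.3125) = 9.942 kip/in → adequate.

f_max ≈ 4.39 kip/in; adequate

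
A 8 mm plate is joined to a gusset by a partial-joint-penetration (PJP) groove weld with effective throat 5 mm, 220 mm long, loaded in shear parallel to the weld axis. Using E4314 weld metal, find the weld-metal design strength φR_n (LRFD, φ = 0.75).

φR_n ≈ 213 kN

E43XX → F_EXX = 430 MPa.
Effective throat (given) t_e = 5 mm.
A_we = 5 × 220 = 1100 mm².
F_nw = 0.6 F_EXX = 258 MPa.
φR_n = 0.75 × 258 × 1100 × 10⁻³ = 212.9 kN.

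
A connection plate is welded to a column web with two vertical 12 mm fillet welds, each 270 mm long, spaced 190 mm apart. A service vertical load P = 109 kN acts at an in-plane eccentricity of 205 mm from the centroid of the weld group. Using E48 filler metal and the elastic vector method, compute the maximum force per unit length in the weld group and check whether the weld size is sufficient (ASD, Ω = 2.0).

E48XX → F_EXX = 480 MPa.
Total weld length L_w = 540 mm. Treat welds as unit-width lines.
Polar moment about centroid: J = 2[d³/12 + d(b/2)²] = 2[270³/12 + 270×95²] = 8154000 mm³.
Direct shear f_v = P/L_w = 109×10³ / 540 = 201.9 N/mm (vertical).
Torsion M = P·e = 109×10³ × 205 = 22345000 N·mm.
Critical point at (x, y) = (95, 135) from centroid. f_tx = M·y/J = 370 N/mm; f_ty = M·x/J = 260.3 N/mm.
Resultant f_max = √[f_tx² + (f_v + f_ty)²] = √[370² + (201.9 + 260.3)²] = 592 N/mm.
Capacity per unit length: r_n/Ω = (1/2.0) × 0.6 × 480 × (0.707 × 12) = 1222 N/mm.
592 ≤ 1222 → adequate.

f_max ≈ 592 N/mm; adequate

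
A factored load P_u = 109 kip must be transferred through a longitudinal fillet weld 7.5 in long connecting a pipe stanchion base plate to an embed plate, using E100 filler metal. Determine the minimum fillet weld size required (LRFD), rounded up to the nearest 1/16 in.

E100XX → F_EXX = 100 ksi.
Total weld length L = 7.5 in.
Required throat t_e = P_u / (φ × 0.6 F_EXX × L) = 109 / (0.75 × 0.6 × 100 × 7.5) = 0.323 in.
Required leg w = t_e / 0.707 = 0.4568 in → use 1/2 in.

w = 1/2 in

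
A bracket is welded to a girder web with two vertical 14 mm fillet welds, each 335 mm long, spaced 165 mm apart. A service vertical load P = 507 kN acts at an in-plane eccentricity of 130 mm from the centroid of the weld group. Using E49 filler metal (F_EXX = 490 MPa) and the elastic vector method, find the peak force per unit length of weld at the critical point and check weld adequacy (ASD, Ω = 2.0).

f_max ≈ 1620 N/mm; NOT adequate

Total weld length L_w = 670 mm. Treat welds as unit-width lines.
Polar moment about centroid: J = 2[d³/12 + d(b/2)²] = 2[335³/12 + 335×82.5²] = 10830000 mm³.
Direct shear f_v = P/L_w = 507×10³ / 670 = 756.7 N/mm (vertical).
Torsion M = P·e = 507×10³ × 130 = 65910000 N·mm.
Critical point at (x, y) = (82.5, 167.5) from centroid. f_tx = M·y/J = 1020 N/mm; f_ty = M·x/J = 502.3 N/mm.
Resultant f_max = √[f_tx² + (f_v + f_ty)²] = √[1020² + (756.7 + 502.3)²] = 1620 N/mm.
Capacity per unit length: r_n/Ω = (1/2.0) × 0.6 × 490 × (0.707 × 14) = 1455 N/mm.
1620 > 1455 → NOT adequate.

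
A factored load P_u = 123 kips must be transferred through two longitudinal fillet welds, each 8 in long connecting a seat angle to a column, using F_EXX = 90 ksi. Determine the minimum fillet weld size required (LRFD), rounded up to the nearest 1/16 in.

Total weld length L = 16 in.
Required throat t_e = P_u / (φ × 0.6 F_EXX × L) = 123 / (0.75 × 0.6 × 90 × 16) = 0.1898 in.
Required leg w = t_e / 0.707 = 0.2685 in → use 5/16 in.

w = 5/16 in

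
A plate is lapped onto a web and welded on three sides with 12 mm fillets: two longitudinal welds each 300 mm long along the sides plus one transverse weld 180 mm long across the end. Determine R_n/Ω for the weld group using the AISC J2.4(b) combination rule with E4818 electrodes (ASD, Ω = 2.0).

R_n/Ω ≈ 953 kN

E48XX → F_EXX = 480 MPa.
t_e = 0.707 × 12 = 8.484 mm.
R_nwl = 0.6 × 480 × 8.484 × 600 × 10⁻³ = 1466 kN (longitudinal, 2 welds).
R_nwt = 0.6 × 480 × 8.484 × 180 × 10⁻³ = 439.8 kN (transverse, base value).
(i) R_nwl + R_nwt = 1906 kN; (ii) 0.85 R_nwl + 1.5 R_nwt = 1906 kN.
R_n = max = 1906 kN [governs: (ii)]; R_n/Ω = 952.9 kN.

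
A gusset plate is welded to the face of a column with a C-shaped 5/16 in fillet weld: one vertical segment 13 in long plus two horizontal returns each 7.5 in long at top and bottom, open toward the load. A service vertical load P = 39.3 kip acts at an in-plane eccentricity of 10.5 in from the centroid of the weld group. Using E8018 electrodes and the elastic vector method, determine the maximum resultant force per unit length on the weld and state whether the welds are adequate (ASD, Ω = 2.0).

f_max ≈ 4.6 kip/in; adequate

E80XX → F_EXX = 80 ksi.
Total weld length L_w = 28 in. Treat welds as unit-width lines.
Centroid: x̄ = 2×7.5×3.75 / 28 = 2.009 in from the vertical weld.
Polar moment about centroid: J = I_x + I_y = [13³/12 + 2×7.5×6.5²] + [13×2.009² + 2(7.5³/12 + 7.5×1.741²)] = 985.1 in³.
Direct shear f_v = P/L_w = 39.3 / 28 = 1.404 kip/in (vertical).
Torsion M = P·e = 39.3 × 10.5 = 412.65 kip·in.
Critical point at (x, y) = (5.491, 6.5) from centroid. f_tx = M·y/J = 2.723 kip/in; f_ty = M·x/J = 2.3 kip/in.
Resultant f_max = √[f_tx² + (f_v + f_ty)²] = √[2.723² + (1.404 + 2.3)²] = 4.597 kip/in.
Capacity per unit length: r_n/Ω = (1/2.0) × 0.6 × 80 × (0.707 × 0.3125) = 5.302 kip/in.
4.597 ≤ 5.302 → adequate.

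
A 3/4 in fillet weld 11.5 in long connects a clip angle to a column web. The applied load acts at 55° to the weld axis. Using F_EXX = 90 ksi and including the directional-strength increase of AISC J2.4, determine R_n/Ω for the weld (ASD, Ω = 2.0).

t_e = 0.707 × 0.75 = 0.5302 in; A_we = 0.5302 × 11.5 = 6.098 in².
Directional factor: 1.0 + 0.5 sin^1.5(55°) = 1.371.
F_nw = 0.6 × 90 × 1.371 = 74.02 ksi.
R_n/Ω = (74.02 × 6.098) / 2.0 = 225.7 kips.

R_n/Ω ≈ 226 kips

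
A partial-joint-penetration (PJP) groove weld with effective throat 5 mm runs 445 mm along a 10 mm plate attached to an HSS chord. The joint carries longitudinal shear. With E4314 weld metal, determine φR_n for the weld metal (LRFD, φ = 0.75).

E43XX → F_EXX = 430 MPa.
Effective throat (given) t_e = 5 mm.
A_we = 5 × 445 = 2225 mm².
F_nw = 0.6 F_EXX = 258 MPa.
φR_n = 0.75 × 258 × 2225 × 10⁻³ = 430.5 kN.

φR_n ≈ 431 kN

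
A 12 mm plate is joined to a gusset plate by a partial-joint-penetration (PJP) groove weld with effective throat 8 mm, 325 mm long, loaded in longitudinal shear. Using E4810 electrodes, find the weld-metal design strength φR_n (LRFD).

φR_n ≈ 562 kN

E48XX → F_EXX = 480 MPa.
Effective throat (given) t_e = 8 mm.
A_we = 8 × 325 = 2600 mm².
F_nw = 0.6 F_EXX = 288 MPa.
φR_n = 0.75 × 288 × 2600 × 10⁻³ = 561.6 kN.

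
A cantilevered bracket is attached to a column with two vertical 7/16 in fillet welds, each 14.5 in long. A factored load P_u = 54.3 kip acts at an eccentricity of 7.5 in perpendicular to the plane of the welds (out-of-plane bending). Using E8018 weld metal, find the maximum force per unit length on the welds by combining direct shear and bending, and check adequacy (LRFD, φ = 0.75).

E80XX → F_EXX = 80 ksi.
L_w = 2 × 14.5 = 29 in; section modulus (unit throat) S = 2 × L²/6 = 70.08 in².
Direct shear f_v = P/L_w = 54.3/29 = 1.872 kip/in.
Moment M = P × e = 54.3 × 7.5 = 407.25 kip·in; bending f_b = M/S = 5.811 kip/in.
f_max = √(f_v² + f_b²) = √(1.872² + 5.811²) = 6.105 kip/in.
φr_n = 0.75 × 0.6 × 80 × (0.707 × 0.4375) = 11.14 kip/in → adequate.

f_max ≈ 6.11 kip/in; adequate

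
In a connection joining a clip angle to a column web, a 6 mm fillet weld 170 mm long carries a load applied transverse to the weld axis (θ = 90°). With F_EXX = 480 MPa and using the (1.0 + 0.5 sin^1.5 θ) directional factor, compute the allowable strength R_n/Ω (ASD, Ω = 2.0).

t_e = 0.707 × 6 = 4.242 mm; A_we = 4.242 × 170 = 721.1 mm².
Directional factor: 1.0 + 0.5 sin^1.5(90°) = 1.5.
F_nw = 0.6 × 480 × 1.5 = 432 MPa.
R_n/Ω = (432 × 721.1) / 2.0 × 10⁻³ = 155.8 kN.

R_n/Ω ≈ 156 kN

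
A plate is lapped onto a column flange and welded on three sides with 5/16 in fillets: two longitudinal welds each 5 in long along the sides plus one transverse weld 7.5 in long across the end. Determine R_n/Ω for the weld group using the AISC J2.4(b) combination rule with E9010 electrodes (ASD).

E90XX → F_EXX = 90 ksi.
t_e = 0.707 × 0.3125 = 0.2209 in.
R_nwl = 0.6 × 90 × 0.2209 × 10 = 119.3 kips (longitudinal, 2 welds).
R_nwt = 0.6 × 90 × 0.2209 × 7.5 = 89.48 kips (transverse, base value).
(i) R_nwl + R_nwt = 208.8 kips; (ii) 0.85 R_nwl + 1.5 R_nwt = 235.6 kips.
R_n = max = 235.6 kips [governs: (ii)]; R_n/Ω = 117.8 kips.

R_n/Ω ≈ 118 kips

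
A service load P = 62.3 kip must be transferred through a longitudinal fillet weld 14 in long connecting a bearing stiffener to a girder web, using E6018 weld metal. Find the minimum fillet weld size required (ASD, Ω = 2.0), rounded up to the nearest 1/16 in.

w = 3/8 in

E60XX → F_EXX = 60 ksi.
Total weld length L = 14 in.
Required throat t_e = P × Ω / (0.6 F_EXX × L) = 62.3 × 2.0 / (0.6 × 60 × 14) = 0.2472 in.
Required leg w = t_e / 0.707 = 0.3497 in → use 3/8 in.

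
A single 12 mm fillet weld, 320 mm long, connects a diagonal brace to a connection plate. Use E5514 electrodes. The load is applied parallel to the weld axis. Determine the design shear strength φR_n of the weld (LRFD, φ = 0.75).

E55XX → F_EXX = 550 MPa.
Effective throat t_e = 0.707 × 12 = 8.484 mm.
Total length L = 320 mm; A_we = 8.484 × 320 = 2715 mm².
F_nw = 0.6 F_EXX = 0.6 × 550 = 330 MPa.
φR_n = 0.75 × 330 × 2715 × 10⁻³ = 671.9 kN.

φR_n ≈ 672 kN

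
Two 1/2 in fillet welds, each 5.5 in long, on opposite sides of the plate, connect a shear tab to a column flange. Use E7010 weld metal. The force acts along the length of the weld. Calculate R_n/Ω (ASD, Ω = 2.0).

E70XX → F_EXX = 70 ksi.
Effective throat t_e = 0.707 × 0.5 = 0.3535 in.
Total length L = 11 in; A_we = 0.3535 × 11 = 3.888 in².
F_nw = 0.6 F_EXX = 0.6 × 70 = 42 ksi.
R_n = 42 × 3.888 = 163.3 kips; R_n/Ω = 163.3/2.0 = 81.66 kips.

R_n/Ω ≈ 81.7 kips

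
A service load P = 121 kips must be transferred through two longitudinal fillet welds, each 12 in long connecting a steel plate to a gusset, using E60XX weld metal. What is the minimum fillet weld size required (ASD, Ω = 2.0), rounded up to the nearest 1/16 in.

E60XX → F_EXX = 60 ksi.
Total weld length L = 24 in.
Required throat t_e = P × Ω / (0.6 F_EXX × L) = 121 × 2.0 / (0.6 × 60 × 24) = 0.2801 in.
Required leg w = t_e / 0.707 = 0.3962 in → use 7/16 in.

w = 7/16 in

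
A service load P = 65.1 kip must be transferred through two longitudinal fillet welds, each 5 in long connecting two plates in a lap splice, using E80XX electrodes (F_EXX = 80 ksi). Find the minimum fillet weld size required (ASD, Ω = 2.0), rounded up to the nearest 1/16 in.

w = 7/16 in

Total weld length L = 10 in.
Required throat t_e = P × Ω / (0.6 F_EXX × L) = 65.1 × 2.0 / (0.6 × 80 × 10) = 0.2712 in.
Required leg w = t_e / 0.707 = 0.3837 in → use 7/16 in.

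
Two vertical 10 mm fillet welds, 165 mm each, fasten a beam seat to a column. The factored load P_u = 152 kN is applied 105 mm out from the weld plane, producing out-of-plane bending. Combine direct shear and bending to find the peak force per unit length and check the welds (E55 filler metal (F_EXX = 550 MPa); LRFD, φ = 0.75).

f_max ≈ 1820 N/mm; NOT adequate

L_w = 2 × 165 = 330 mm; section modulus (unit throat) S = 2 × L²/6 = 9075 mm².
Direct shear f_v = P/L_w = 152×10³/330 = 460.6 N/mm.
Moment M = P × e = 152×10³ × 105 = 15960000 N·mm; bending f_b = M/S = 1759 N/mm.
f_max = √(f_v² + f_b²) = √(460.6² + 1759²) = 1818 N/mm.
φr_n = 0.75 × 0.6 × 550 × (0.707 × 10) = 1750 N/mm → NOT adequate.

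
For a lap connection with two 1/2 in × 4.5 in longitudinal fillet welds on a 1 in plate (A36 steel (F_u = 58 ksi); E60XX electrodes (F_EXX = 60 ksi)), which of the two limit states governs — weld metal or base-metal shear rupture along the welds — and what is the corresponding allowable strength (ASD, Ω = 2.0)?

t_e = 0.707 × 0.5 = 0.3535 in; L = 9 in.
Weld metal: R_n/Ω = (1/2.0) × 0.6 × 60 × 0.3535 × 9 = 57.27 kip.
Base metal (shear rupture): R_n/Ω = (1/2.0) × 0.6 × 58 × 1 × 9 = 156.6 kip.
Governing: weld metal.

R_n/Ω ≈ 57.3 kip (weld metal governs)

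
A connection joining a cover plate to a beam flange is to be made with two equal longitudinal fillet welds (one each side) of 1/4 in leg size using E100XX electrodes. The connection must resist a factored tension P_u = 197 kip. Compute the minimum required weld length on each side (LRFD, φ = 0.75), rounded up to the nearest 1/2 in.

E100XX → F_EXX = 100 ksi.
Throat t_e = 0.707 × 0.25 = 0.1767 in.
φr_n = 0.75 × 0.6 × 100 × 0.1767 = 7.954 kip/in.
L_req = P_u / φr_n = 197 / 7.954 = 24.77 in total.
Per side: 24.77 / 2 = 12.38 in.
Round up → use L = 12.5 in on each side.

L = 12.5 in on each side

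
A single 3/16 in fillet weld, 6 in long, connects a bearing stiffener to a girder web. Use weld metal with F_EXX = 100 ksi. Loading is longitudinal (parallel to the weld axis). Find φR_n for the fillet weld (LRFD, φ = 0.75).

φR_n ≈ 35.8 kips

Effective throat t_e = 0.707 × 0.1875 = 0.1326 in.
Total length L = 6 in; A_we = 0.1326 × 6 = 0.7954 in².
F_nw = 0.6 F_EXX = 0.6 × 100 = 60 ksi.
φR_n = 0.75 × 60 × 0.7954 = 35.79 kips.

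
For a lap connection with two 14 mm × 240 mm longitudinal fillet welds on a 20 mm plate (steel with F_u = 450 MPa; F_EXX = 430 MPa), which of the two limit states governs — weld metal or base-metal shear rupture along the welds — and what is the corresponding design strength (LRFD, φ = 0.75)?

t_e = 0.707 × 14 = 9.898 mm; L = 480 mm.
Weld metal: φR_n = 0.75 × 0.6 × 430 × 9.898 × 480 × 10⁻³ = 919.3 kN.
Base metal (shear rupture): φR_n = 0.75 × 0.6 × 450 × 20 × 480 × 10⁻³ = 1944 kN.
Governing: weld metal.

φR_n ≈ 919 kN (weld metal governs)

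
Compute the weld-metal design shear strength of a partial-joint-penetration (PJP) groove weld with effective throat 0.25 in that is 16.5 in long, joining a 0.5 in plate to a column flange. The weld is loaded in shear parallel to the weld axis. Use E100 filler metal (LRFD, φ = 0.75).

E100XX → F_EXX = 100 ksi.
Effective throat (given) t_e = 0.25 in.
A_we = 0.25 × 16.5 = 4.125 in².
F_nw = 0.6 F_EXX = 60 ksi.
φR_n = 0.75 × 60 × 4.125 = 185.6 kips.

φR_n ≈ 186 kips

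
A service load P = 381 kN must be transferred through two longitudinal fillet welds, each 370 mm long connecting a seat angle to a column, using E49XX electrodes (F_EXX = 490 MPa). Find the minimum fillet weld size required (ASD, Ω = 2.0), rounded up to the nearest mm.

w = 5 mm

Total weld length L = 740 mm.
Required throat t_e = P × Ω / (0.6 F_EXX × L) = 381 × 2.0 / (0.6 × 490 × 740 × 10⁻³) = 3.502 mm.
Required leg w = t_e / 0.707 = 4.954 mm → use 5 mm.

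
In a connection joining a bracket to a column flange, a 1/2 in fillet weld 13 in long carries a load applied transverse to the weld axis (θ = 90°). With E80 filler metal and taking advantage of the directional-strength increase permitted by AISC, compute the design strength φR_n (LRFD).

E80XX → F_EXX = 80 ksi.
t_e = 0.707 × 0.5 = 0.3535 in; A_we = 0.3535 × 13 = 4.595 in².
Directional factor: 1.0 + 0.5 sin^1.5(90°) = 1.5.
F_nw = 0.6 × 80 × 1.5 = 72 ksi.
φR_n = 0.75 × 72 × 4.595 = 248.2 kips.

φR_n ≈ 248 kips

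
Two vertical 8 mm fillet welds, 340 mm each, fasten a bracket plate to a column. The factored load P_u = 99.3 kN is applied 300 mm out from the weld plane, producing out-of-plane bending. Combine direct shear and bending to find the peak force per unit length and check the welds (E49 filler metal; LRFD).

f_max ≈ 787 N/mm; adequate

E49XX → F_EXX = 490 MPa.
L_w = 2 × 340 = 680 mm; section modulus (unit throat) S = 2 × L²/6 = 38530 mm².
Direct shear f_v = P/L_w = 99.3×10³/680 = 146 N/mm.
Moment M = P × e = 99.3×10³ × 300 = 29790000 N·mm; bending f_b = M/S = 773.1 N/mm.
f_max = √(f_v² + f_b²) = √(146² + 773.1²) = 786.8 N/mm.
φr_n = 0.75 × 0.6 × 490 × (0.707 × 8) = 1247 N/mm → adequate.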